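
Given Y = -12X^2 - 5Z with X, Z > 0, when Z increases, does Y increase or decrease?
Y decreases

Taking the partial derivative:
∂Y/∂Z = -5

∂Y/∂Z = -5 < 0 (assuming positive values)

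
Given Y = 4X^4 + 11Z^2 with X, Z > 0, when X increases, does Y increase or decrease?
Y increases

Taking the partial derivative:
∂Y/∂X = 16X^3

∂Y/∂X = 16X^3 > 0 (assuming positive values)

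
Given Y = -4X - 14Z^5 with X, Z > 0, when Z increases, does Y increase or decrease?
Y decreases

Taking the partial derivative:
∂Y/∂Z = -70Z^4

∂Y/∂Z = -70Z^4 < 0 (assuming positive values)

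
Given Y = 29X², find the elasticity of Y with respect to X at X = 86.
Elasticity = 2

Elasticity = (dY/dX) · (X/Y)

dY/dX = 58·X
At X = 86: dY/dX = 4988, Y = 214484

Elasticity = 4988 · (86 / 214484) = 2

Interpretation: for a small percentage change in X, the percentage change in Y is approximately 2.00 times as large.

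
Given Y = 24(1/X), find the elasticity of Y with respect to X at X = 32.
Elasticity = -1

Elasticity = (dY/dX) · (X/Y)

dY/dX = -24/X²
At X = 32: dY/dX = -3/128, Y = 3/4

Elasticity = (-3/128) · (32 / (3/4)) = -1

Interpretation: for a small percentage change in X, the percentage change in Y is approximately -1.00 times as large.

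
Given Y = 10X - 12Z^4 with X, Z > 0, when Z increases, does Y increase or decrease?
Y decreases

Taking the partial derivative:
∂Y/∂Z = -48Z^3

∂Y/∂Z = -48Z^3 < 0 (assuming positive values)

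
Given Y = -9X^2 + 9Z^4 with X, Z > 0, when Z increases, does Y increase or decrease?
Y increases

Taking the partial derivative:
∂Y/∂Z = 36Z^3

∂Y/∂Z = 36Z^3 > 0 (assuming positive values)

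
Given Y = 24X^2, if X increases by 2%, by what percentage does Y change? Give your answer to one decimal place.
4.0%

For Y = 24X^2:
If X → X(1 + 0.02)
Then Y → Y · (1 + 0.02)^2
     = Y · 1.0404

Percentage change = ((1 + 0.02)^2 − 1) × 100% ≈ 4.0%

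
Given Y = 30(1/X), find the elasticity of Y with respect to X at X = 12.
Elasticity = -1

Elasticity = (dY/dX) · (X/Y)

dY/dX = -30/X²
At X = 12: dY/dX = -5/24, Y = 5/2

Elasticity = (-5/24) · (12 / (5/2)) = -1

Interpretation: for a small percentage change in X, the percentage change in Y is approximately -1.00 times as large.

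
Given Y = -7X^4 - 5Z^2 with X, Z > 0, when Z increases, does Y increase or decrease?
Y decreases

Taking the partial derivative:
∂Y/∂Z = -10Z

∂Y/∂Z = -10Z < 0 (assuming positive values)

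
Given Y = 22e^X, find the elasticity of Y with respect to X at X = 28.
Elasticity = 28

Elasticity = (dY/dX) · (X/Y)

dY/dX = 22·e^X
At X = 28: dY/dX = 22·e^28, Y = 22·e^28

Elasticity = (22·e^28) · (28 / (22·e^28)) = 28

Interpretation: for a small percentage change in X, the percentage change in Y is approximately 28.00 times as large.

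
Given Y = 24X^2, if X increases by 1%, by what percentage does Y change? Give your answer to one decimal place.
2.0%

For Y = 24X^2:
If X → X(1 + 0.01)
Then Y → Y · (1 + 0.01)^2
     = Y · 1.0201

Percentage change = ((1 + 0.01)^2 − 1) × 100% ≈ 2.0%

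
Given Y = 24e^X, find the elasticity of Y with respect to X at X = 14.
Elasticity = 14

Elasticity = (dY/dX) · (X/Y)

dY/dX = 24·e^X
At X = 14: dY/dX = 24·e^14, Y = 24·e^14

Elasticity = (24·e^14) · (14 / (24·e^14)) = 14

Interpretation: for a small percentage change in X, the percentage change in Y is approximately 14.00 times as large.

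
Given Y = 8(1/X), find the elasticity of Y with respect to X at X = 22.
Elasticity = -1

Elasticity = (dY/dX) · (X/Y)

dY/dX = -8/X²
At X = 22: dY/dX = -2/121, Y = 4/11

Elasticity = (-2/121) · (22 / (4/11)) = -1

Interpretation: for a small percentage change in X, the percentage change in Y is approximately -1.00 times as large.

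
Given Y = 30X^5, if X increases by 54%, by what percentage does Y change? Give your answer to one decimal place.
766.2%

For Y = 30X^5:
If X → X(1 + 0.54)
Then Y → Y · (1 + 0.54)^5
     ≈ Y · 8.6617

Percentage change = ((1 + 0.54)^5 − 1) × 100% ≈ 766.2%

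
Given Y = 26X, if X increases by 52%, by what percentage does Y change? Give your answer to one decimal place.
52.0%

For Y = 26X:
If X → X(1 + 0.52)
Then Y → Y · (1 + 0.52)^1
     = Y · 1.5200

Percentage change = ((1 + 0.52)^1 − 1) × 100% = 52.0%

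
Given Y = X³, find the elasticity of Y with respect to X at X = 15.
Elasticity = 3

Elasticity = (dY/dX) · (X/Y)

dY/dX = 3·X²
At X = 15: dY/dX = 675, Y = 3375

Elasticity = 675 · (15 / 3375) = 3

Interpretation: for a small percentage change in X, the percentage change in Y is approximately 3.00 times as large.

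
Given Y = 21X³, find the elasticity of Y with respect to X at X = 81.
Elasticity = 3

Elasticity = (dY/dX) · (X/Y)

dY/dX = 63·X²
At X = 81: dY/dX = 413343, Y = 11160261

Elasticity = 413343 · (81 / 11160261) = 3

Interpretation: for a small percentage change in X, the percentage change in Y is approximately 3.00 times as large.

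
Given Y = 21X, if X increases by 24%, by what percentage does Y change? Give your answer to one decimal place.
24.0%

For Y = 21X:
If X → X(1 + 0.24)
Then Y → Y · (1 + 0.24)^1
     = Y · 1.2400

Percentage change = ((1 + 0.24)^1 − 1) × 100% = 24.0%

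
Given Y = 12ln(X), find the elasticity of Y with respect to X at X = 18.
Elasticity = 1/ln(18) ≈ 0.3460

Elasticity = (dY/dX) · (X/Y)

dY/dX = 12/X
At X = 18: dY/dX = 2/3, Y = 12·ln(18)

Elasticity = (2/3) · (18 / (12·ln(18))) = 1/ln(18) ≈ 0.3460

Interpretation: for a small percentage change in X, the percentage change in Y is approximately 0.35 times as large.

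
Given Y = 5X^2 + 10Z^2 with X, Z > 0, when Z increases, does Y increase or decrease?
Y increases

Taking the partial derivative:
∂Y/∂Z = 20Z

∂Y/∂Z = 20Z > 0 (assuming positive values)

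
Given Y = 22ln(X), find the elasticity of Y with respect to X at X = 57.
Elasticity = 1/ln(57) ≈ 0.2473

Elasticity = (dY/dX) · (X/Y)

dY/dX = 22/X
At X = 57: dY/dX = 22/57, Y = 22·ln(57)

Elasticity = (22/57) · (57 / (22·ln(57))) = 1/ln(57) ≈ 0.2473

Interpretation: for a small percentage change in X, the percentage change in Y is approximately 0.25 times as large.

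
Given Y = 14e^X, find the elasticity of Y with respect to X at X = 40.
Elasticity = 40

Elasticity = (dY/dX) · (X/Y)

dY/dX = 14·e^X
At X = 40: dY/dX = 14·e^40, Y = 14·e^40

Elasticity = (14·e^40) · (40 / (14·e^40)) = 40

Interpretation: for a small percentage change in X, the percentage change in Y is approximately 40.00 times as large.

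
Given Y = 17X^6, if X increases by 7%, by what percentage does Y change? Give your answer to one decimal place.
50.1%

For Y = 17X^6:
If X → X(1 + 0.07)
Then Y → Y · (1 + 0.07)^6
     ≈ Y · 1.5007

Percentage change = ((1 + 0.07)^6 − 1) × 100% ≈ 50.1%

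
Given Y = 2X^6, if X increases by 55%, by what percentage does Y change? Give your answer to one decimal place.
1286.7%

For Y = 2X^6:
If X → X(1 + 0.55)
Then Y → Y · (1 + 0.55)^6
     ≈ Y · 13.8672

Percentage change = ((1 + 0.55)^6 − 1) × 100% ≈ 1286.7%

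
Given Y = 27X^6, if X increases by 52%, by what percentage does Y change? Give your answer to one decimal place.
1133.3%

For Y = 27X^6:
If X → X(1 + 0.52)
Then Y → Y · (1 + 0.52)^6
     ≈ Y · 12.3328

Percentage change = ((1 + 0.52)^6 − 1) × 100% ≈ 1133.3%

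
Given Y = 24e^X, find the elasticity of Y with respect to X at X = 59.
Elasticity = 59

Elasticity = (dY/dX) · (X/Y)

dY/dX = 24·e^X
At X = 59: dY/dX = 24·e^59, Y = 24·e^59

Elasticity = (24·e^59) · (59 / (24·e^59)) = 59

Interpretation: for a small percentage change in X, the percentage change in Y is approximately 59.00 times as large.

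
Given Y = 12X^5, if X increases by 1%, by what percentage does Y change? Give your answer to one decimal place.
5.1%

For Y = 12X^5:
If X → X(1 + 0.01)
Then Y → Y · (1 + 0.01)^5
     ≈ Y · 1.0510

Percentage change = ((1 + 0.01)^5 − 1) × 100% ≈ 5.1%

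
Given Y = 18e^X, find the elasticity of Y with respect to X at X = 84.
Elasticity = 84

Elasticity = (dY/dX) · (X/Y)

dY/dX = 18·e^X
At X = 84: dY/dX = 18·e^84, Y = 18·e^84

Elasticity = (18·e^84) · (84 / (18·e^84)) = 84

Interpretation: for a small percentage change in X, the percentage change in Y is approximately 84.00 times as large.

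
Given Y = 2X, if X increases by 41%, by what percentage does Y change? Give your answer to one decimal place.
41.0%

For Y = 2X:
If X → X(1 + 0.41)
Then Y → Y · (1 + 0.41)^1
     = Y · 1.4100

Percentage change = ((1 + 0.41)^1 − 1) × 100% = 41.0%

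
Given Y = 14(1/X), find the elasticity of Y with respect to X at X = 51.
Elasticity = -1

Elasticity = (dY/dX) · (X/Y)

dY/dX = -14/X²
At X = 51: dY/dX = -14/2601, Y = 14/51

Elasticity = (-14/2601) · (51 / (14/51)) = -1

Interpretation: for a small percentage change in X, the percentage change in Y is approximately -1.00 times as large.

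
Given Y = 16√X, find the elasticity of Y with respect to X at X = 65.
Elasticity = 1/2

Elasticity = (dY/dX) · (X/Y)

dY/dX = 8/√X
At X = 65: dY/dX = 8·√65/65, Y = 16·√65

Elasticity = (8·√65/65) · (65 / (16·√65)) = 1/2

Interpretation: for a small percentage change in X, the percentage change in Y is approximately 0.50 times as large.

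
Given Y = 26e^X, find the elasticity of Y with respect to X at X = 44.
Elasticity = 44

Elasticity = (dY/dX) · (X/Y)

dY/dX = 26·e^X
At X = 44: dY/dX = 26·e^44, Y = 26·e^44

Elasticity = (26·e^44) · (44 / (26·e^44)) = 44

Interpretation: for a small percentage change in X, the percentage change in Y is approximately 44.00 times as large.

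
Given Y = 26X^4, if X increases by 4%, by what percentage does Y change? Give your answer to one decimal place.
17.0%

For Y = 26X^4:
If X → X(1 + 0.04)
Then Y → Y · (1 + 0.04)^4
     ≈ Y · 1.1699

Percentage change = ((1 + 0.04)^4 − 1) × 100% ≈ 17.0%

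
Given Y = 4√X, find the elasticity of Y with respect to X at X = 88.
Elasticity = 1/2

Elasticity = (dY/dX) · (X/Y)

dY/dX = 2/√X
At X = 88: dY/dX = √22/22, Y = 8·√22

Elasticity = (√22/22) · (88 / (8·√22)) = 1/2

Interpretation: for a small percentage change in X, the percentage change in Y is approximately 0.50 times as large.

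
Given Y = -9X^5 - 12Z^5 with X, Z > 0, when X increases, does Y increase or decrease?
Y decreases

Taking the partial derivative:
∂Y/∂X = -45X^4

∂Y/∂X = -45X^4 < 0 (assuming positive values)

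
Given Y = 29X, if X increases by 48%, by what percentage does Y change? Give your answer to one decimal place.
48.0%

For Y = 29X:
If X → X(1 + 0.48)
Then Y → Y · (1 + 0.48)^1
     = Y · 1.4800

Percentage change = ((1 + 0.48)^1 − 1) × 100% = 48.0%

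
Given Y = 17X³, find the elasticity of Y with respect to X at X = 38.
Elasticity = 3

Elasticity = (dY/dX) · (X/Y)

dY/dX = 51·X²
At X = 38: dY/dX = 73644, Y = 932824

Elasticity = 73644 · (38 / 932824) = 3

Interpretation: for a small percentage change in X, the percentage change in Y is approximately 3.00 times as large.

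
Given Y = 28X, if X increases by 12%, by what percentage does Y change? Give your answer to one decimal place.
12.0%

For Y = 28X:
If X → X(1 + 0.12)
Then Y → Y · (1 + 0.12)^1
     = Y · 1.1200

Percentage change = ((1 + 0.12)^1 − 1) × 100% = 12.0%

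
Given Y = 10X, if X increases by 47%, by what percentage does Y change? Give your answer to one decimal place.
47.0%

For Y = 10X:
If X → X(1 + 0.47)
Then Y → Y · (1 + 0.47)^1
     = Y · 1.4700

Percentage change = ((1 + 0.47)^1 − 1) × 100% = 47.0%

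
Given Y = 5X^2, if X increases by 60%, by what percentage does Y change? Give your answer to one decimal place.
156.0%

For Y = 5X^2:
If X → X(1 + 0.6)
Then Y → Y · (1 + 0.6)^2
     = Y · 2.5600

Percentage change = ((1 + 0.6)^2 − 1) × 100% = 156.0%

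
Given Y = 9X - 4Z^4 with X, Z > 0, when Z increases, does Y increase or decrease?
Y decreases

Taking the partial derivative:
∂Y/∂Z = -16Z^3

∂Y/∂Z = -16Z^3 < 0 (assuming positive values)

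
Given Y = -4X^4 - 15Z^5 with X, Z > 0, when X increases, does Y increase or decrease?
Y decreases

Taking the partial derivative:
∂Y/∂X = -16X^3

∂Y/∂X = -16X^3 < 0 (assuming positive values)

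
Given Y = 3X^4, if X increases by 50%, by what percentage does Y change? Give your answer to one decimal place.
406.3%

For Y = 3X^4:
If X → X(1 + 0.5)
Then Y → Y · (1 + 0.5)^4
     = Y · 5.0625

Percentage change = ((1 + 0.5)^4 − 1) × 100% ≈ 406.3%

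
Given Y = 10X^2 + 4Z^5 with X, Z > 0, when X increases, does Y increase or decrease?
Y increases

Taking the partial derivative:
∂Y/∂X = 20X

∂Y/∂X = 20X > 0 (assuming positive values)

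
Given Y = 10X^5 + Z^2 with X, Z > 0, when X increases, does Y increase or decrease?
Y increases

Taking the partial derivative:
∂Y/∂X = 50X^4

∂Y/∂X = 50X^4 > 0 (assuming positive values)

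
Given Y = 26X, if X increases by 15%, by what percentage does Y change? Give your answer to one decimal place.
15.0%

For Y = 26X:
If X → X(1 + 0.15)
Then Y → Y · (1 + 0.15)^1
     = Y · 1.1500

Percentage change = ((1 + 0.15)^1 − 1) × 100% = 15.0%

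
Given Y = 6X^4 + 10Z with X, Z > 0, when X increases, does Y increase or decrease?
Y increases

Taking the partial derivative:
∂Y/∂X = 24X^3

∂Y/∂X = 24X^3 > 0 (assuming positive values)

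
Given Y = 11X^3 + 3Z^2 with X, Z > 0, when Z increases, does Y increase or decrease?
Y increases

Taking the partial derivative:
∂Y/∂Z = 6Z

∂Y/∂Z = 6Z > 0 (assuming positive values)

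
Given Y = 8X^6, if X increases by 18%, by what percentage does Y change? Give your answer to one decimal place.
170.0%

For Y = 8X^6:
If X → X(1 + 0.18)
Then Y → Y · (1 + 0.18)^6
     ≈ Y · 2.6996

Percentage change = ((1 + 0.18)^6 − 1) × 100% ≈ 170.0%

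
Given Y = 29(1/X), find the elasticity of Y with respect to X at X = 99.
Elasticity = -1

Elasticity = (dY/dX) · (X/Y)

dY/dX = -29/X²
At X = 99: dY/dX = -29/9801, Y = 29/99

Elasticity = (-29/9801) · (99 / (29/99)) = -1

Interpretation: for a small percentage change in X, the percentage change in Y is approximately -1.00 times as large.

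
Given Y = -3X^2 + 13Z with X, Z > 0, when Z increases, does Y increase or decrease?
Y increases

Taking the partial derivative:
∂Y/∂Z = 13

∂Y/∂Z = 13 > 0 (assuming positive values)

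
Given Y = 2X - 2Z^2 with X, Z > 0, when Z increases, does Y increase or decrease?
Y decreases

Taking the partial derivative:
∂Y/∂Z = -4Z

∂Y/∂Z = -4Z < 0 (assuming positive values)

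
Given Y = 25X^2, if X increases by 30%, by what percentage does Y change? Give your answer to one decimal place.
69.0%

For Y = 25X^2:
If X → X(1 + 0.3)
Then Y → Y · (1 + 0.3)^2
     = Y · 1.6900

Percentage change = ((1 + 0.3)^2 − 1) × 100% = 69.0%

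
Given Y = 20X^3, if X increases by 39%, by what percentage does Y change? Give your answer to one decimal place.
168.6%

For Y = 20X^3:
If X → X(1 + 0.39)
Then Y → Y · (1 + 0.39)^3
     ≈ Y · 2.6856

Percentage change = ((1 + 0.39)^3 − 1) × 100% ≈ 168.6%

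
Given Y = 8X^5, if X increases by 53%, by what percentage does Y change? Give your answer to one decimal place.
738.4%

For Y = 8X^5:
If X → X(1 + 0.53)
Then Y → Y · (1 + 0.53)^5
     ≈ Y · 8.3841

Percentage change = ((1 + 0.53)^5 − 1) × 100% ≈ 738.4%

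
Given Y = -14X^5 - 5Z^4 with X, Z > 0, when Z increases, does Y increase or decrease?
Y decreases

Taking the partial derivative:
∂Y/∂Z = -20Z^3

∂Y/∂Z = -20Z^3 < 0 (assuming positive values)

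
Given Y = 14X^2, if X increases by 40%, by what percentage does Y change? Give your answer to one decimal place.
96.0%

For Y = 14X^2:
If X → X(1 + 0.4)
Then Y → Y · (1 + 0.4)^2
     = Y · 1.9600

Percentage change = ((1 + 0.4)^2 − 1) × 100% = 96.0%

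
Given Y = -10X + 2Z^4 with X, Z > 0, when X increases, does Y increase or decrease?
Y decreases

Taking the partial derivative:
∂Y/∂X = -10

∂Y/∂X = -10 < 0 (assuming positive values)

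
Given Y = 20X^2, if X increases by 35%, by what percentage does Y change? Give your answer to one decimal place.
82.3%

For Y = 20X^2:
If X → X(1 + 0.35)
Then Y → Y · (1 + 0.35)^2
     = Y · 1.8225

Percentage change = ((1 + 0.35)^2 − 1) × 100% ≈ 82.3%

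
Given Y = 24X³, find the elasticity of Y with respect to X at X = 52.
Elasticity = 3

Elasticity = (dY/dX) · (X/Y)

dY/dX = 72·X²
At X = 52: dY/dX = 194688, Y = 3374592

Elasticity = 194688 · (52 / 3374592) = 3

Interpretation: for a small percentage change in X, the percentage change in Y is approximately 3.00 times as large.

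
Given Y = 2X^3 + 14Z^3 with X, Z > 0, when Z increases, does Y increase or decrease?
Y increases

Taking the partial derivative:
∂Y/∂Z = 42Z^2

∂Y/∂Z = 42Z^2 > 0 (assuming positive values)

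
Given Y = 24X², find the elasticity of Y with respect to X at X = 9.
Elasticity = 2

Elasticity = (dY/dX) · (X/Y)

dY/dX = 48·X
At X = 9: dY/dX = 432, Y = 1944

Elasticity = 432 · (9 / 1944) = 2

Interpretation: for a small percentage change in X, the percentage change in Y is approximately 2.00 times as large.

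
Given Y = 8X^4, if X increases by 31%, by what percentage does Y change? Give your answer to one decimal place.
194.5%

For Y = 8X^4:
If X → X(1 + 0.31)
Then Y → Y · (1 + 0.31)^4
     ≈ Y · 2.9450

Percentage change = ((1 + 0.31)^4 − 1) × 100% ≈ 194.5%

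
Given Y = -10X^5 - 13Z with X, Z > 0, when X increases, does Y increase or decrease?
Y decreases

Taking the partial derivative:
∂Y/∂X = -50X^4

∂Y/∂X = -50X^4 < 0 (assuming positive values)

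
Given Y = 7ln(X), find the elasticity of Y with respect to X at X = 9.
Elasticity = 1/ln(9) ≈ 0.4551

Elasticity = (dY/dX) · (X/Y)

dY/dX = 7/X
At X = 9: dY/dX = 7/9, Y = 7·ln(9)

Elasticity = (7/9) · (9 / (7·ln(9))) = 1/ln(9) ≈ 0.4551

Interpretation: for a small percentage change in X, the percentage change in Y is approximately 0.46 times as large.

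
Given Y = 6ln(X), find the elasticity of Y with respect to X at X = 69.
Elasticity = 1/ln(69) ≈ 0.2362

Elasticity = (dY/dX) · (X/Y)

dY/dX = 6/X
At X = 69: dY/dX = 2/23, Y = 6·ln(69)

Elasticity = (2/23) · (69 / (6·ln(69))) = 1/ln(69) ≈ 0.2362

Interpretation: for a small percentage change in X, the percentage change in Y is approximately 0.24 times as large.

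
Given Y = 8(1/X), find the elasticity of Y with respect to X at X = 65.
Elasticity = -1

Elasticity = (dY/dX) · (X/Y)

dY/dX = -8/X²
At X = 65: dY/dX = -8/4225, Y = 8/65

Elasticity = (-8/4225) · (65 / (8/65)) = -1

Interpretation: for a small percentage change in X, the percentage change in Y is approximately -1.00 times as large.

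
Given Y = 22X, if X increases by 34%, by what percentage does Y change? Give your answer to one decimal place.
34.0%

For Y = 22X:
If X → X(1 + 0.34)
Then Y → Y · (1 + 0.34)^1
     = Y · 1.3400

Percentage change = ((1 + 0.34)^1 − 1) × 100% = 34.0%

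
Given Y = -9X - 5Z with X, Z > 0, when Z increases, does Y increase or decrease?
Y decreases

Taking the partial derivative:
∂Y/∂Z = -5

∂Y/∂Z = -5 < 0 (assuming positive values)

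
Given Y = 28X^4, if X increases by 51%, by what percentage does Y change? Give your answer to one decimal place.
419.9%

For Y = 28X^4:
If X → X(1 + 0.51)
Then Y → Y · (1 + 0.51)^4
     ≈ Y · 5.1989

Percentage change = ((1 + 0.51)^4 − 1) × 100% ≈ 419.9%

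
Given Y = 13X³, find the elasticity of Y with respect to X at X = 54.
Elasticity = 3

Elasticity = (dY/dX) · (X/Y)

dY/dX = 39·X²
At X = 54: dY/dX = 113724, Y = 2047032

Elasticity = 113724 · (54 / 2047032) = 3

Interpretation: for a small percentage change in X, the percentage change in Y is approximately 3.00 times as large.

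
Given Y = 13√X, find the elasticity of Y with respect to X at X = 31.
Elasticity = 1/2

Elasticity = (dY/dX) · (X/Y)

dY/dX = 13/(2·√X)
At X = 31: dY/dX = 13·√31/62, Y = 13·√31

Elasticity = (13·√31/62) · (31 / (13·√31)) = 1/2

Interpretation: for a small percentage change in X, the percentage change in Y is approximately 0.50 times as large.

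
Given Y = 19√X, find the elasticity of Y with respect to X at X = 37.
Elasticity = 1/2

Elasticity = (dY/dX) · (X/Y)

dY/dX = 19/(2·√X)
At X = 37: dY/dX = 19·√37/74, Y = 19·√37

Elasticity = (19·√37/74) · (37 / (19·√37)) = 1/2

Interpretation: for a small percentage change in X, the percentage change in Y is approximately 0.50 times as large.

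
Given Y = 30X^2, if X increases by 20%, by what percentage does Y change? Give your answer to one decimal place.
44.0%

For Y = 30X^2:
If X → X(1 + 0.2)
Then Y → Y · (1 + 0.2)^2
     = Y · 1.4400

Percentage change = ((1 + 0.2)^2 − 1) × 100% = 44.0%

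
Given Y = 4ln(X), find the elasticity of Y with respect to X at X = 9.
Elasticity = 1/ln(9) ≈ 0.4551

Elasticity = (dY/dX) · (X/Y)

dY/dX = 4/X
At X = 9: dY/dX = 4/9, Y = 4·ln(9)

Elasticity = (4/9) · (9 / (4·ln(9))) = 1/ln(9) ≈ 0.4551

Interpretation: for a small percentage change in X, the percentage change in Y is approximately 0.46 times as large.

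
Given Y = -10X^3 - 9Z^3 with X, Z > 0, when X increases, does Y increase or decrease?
Y decreases

Taking the partial derivative:
∂Y/∂X = -30X^2

∂Y/∂X = -30X^2 < 0 (assuming positive values)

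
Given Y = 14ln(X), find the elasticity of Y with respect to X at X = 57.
Elasticity = 1/ln(57) ≈ 0.2473

Elasticity = (dY/dX) · (X/Y)

dY/dX = 14/X
At X = 57: dY/dX = 14/57, Y = 14·ln(57)

Elasticity = (14/57) · (57 / (14·ln(57))) = 1/ln(57) ≈ 0.2473

Interpretation: for a small percentage change in X, the percentage change in Y is approximately 0.25 times as large.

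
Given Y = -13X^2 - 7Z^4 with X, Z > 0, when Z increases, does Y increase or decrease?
Y decreases

Taking the partial derivative:
∂Y/∂Z = -28Z^3

∂Y/∂Z = -28Z^3 < 0 (assuming positive values)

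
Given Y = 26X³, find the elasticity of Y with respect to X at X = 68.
Elasticity = 3

Elasticity = (dY/dX) · (X/Y)

dY/dX = 78·X²
At X = 68: dY/dX = 360672, Y = 8175232

Elasticity = 360672 · (68 / 8175232) = 3

Interpretation: for a small percentage change in X, the percentage change in Y is approximately 3.00 times as large.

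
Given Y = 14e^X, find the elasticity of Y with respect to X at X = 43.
Elasticity = 43

Elasticity = (dY/dX) · (X/Y)

dY/dX = 14·e^X
At X = 43: dY/dX = 14·e^43, Y = 14·e^43

Elasticity = (14·e^43) · (43 / (14·e^43)) = 43

Interpretation: for a small percentage change in X, the percentage change in Y is approximately 43.00 times as large.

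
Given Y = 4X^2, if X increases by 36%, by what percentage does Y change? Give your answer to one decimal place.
85.0%

For Y = 4X^2:
If X → X(1 + 0.36)
Then Y → Y · (1 + 0.36)^2
     = Y · 1.8496

Percentage change = ((1 + 0.36)^2 − 1) × 100% ≈ 85.0%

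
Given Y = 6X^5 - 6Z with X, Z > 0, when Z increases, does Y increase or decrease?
Y decreases

Taking the partial derivative:
∂Y/∂Z = -6

∂Y/∂Z = -6 < 0 (assuming positive values)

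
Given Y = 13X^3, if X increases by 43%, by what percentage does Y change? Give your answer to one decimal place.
192.4%

For Y = 13X^3:
If X → X(1 + 0.43)
Then Y → Y · (1 + 0.43)^3
     ≈ Y · 2.9242

Percentage change = ((1 + 0.43)^3 − 1) × 100% ≈ 192.4%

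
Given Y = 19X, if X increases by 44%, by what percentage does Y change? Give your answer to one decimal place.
44.0%

For Y = 19X:
If X → X(1 + 0.44)
Then Y → Y · (1 + 0.44)^1
     = Y · 1.4400

Percentage change = ((1 + 0.44)^1 − 1) × 100% = 44.0%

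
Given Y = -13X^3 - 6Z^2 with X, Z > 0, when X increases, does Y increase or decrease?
Y decreases

Taking the partial derivative:
∂Y/∂X = -39X^2

∂Y/∂X = -39X^2 < 0 (assuming positive values)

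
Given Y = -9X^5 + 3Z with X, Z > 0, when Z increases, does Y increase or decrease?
Y increases

Taking the partial derivative:
∂Y/∂Z = 3

∂Y/∂Z = 3 > 0 (assuming positive values)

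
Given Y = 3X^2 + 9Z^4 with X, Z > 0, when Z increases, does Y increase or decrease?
Y increases

Taking the partial derivative:
∂Y/∂Z = 36Z^3

∂Y/∂Z = 36Z^3 > 0 (assuming positive values)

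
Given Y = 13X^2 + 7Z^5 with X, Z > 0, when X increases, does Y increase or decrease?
Y increases

Taking the partial derivative:
∂Y/∂X = 26X

∂Y/∂X = 26X > 0 (assuming positive values)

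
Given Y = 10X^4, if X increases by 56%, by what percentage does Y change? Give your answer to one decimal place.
492.2%

For Y = 10X^4:
If X → X(1 + 0.56)
Then Y → Y · (1 + 0.56)^4
     ≈ Y · 5.9224

Percentage change = ((1 + 0.56)^4 − 1) × 100% ≈ 492.2%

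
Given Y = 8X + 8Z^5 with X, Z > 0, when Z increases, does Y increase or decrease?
Y increases

Taking the partial derivative:
∂Y/∂Z = 40Z^4

∂Y/∂Z = 40Z^4 > 0 (assuming positive values)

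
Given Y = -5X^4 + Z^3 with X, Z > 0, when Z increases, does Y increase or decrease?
Y increases

Taking the partial derivative:
∂Y/∂Z = 3Z^2

∂Y/∂Z = 3Z^2 > 0 (assuming positive values)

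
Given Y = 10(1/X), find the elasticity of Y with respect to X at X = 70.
Elasticity = -1

Elasticity = (dY/dX) · (X/Y)

dY/dX = -10/X²
At X = 70: dY/dX = -1/490, Y = 1/7

Elasticity = (-1/490) · (70 / (1/7)) = -1

Interpretation: for a small percentage change in X, the percentage change in Y is approximately -1.00 times as large.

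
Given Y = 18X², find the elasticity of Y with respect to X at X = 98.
Elasticity = 2

Elasticity = (dY/dX) · (X/Y)

dY/dX = 36·X
At X = 98: dY/dX = 3528, Y = 172872

Elasticity = 3528 · (98 / 172872) = 2

Interpretation: for a small percentage change in X, the percentage change in Y is approximately 2.00 times as large.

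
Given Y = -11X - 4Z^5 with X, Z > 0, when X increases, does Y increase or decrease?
Y decreases

Taking the partial derivative:
∂Y/∂X = -11

∂Y/∂X = -11 < 0 (assuming positive values)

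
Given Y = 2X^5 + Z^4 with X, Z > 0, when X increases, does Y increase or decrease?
Y increases

Taking the partial derivative:
∂Y/∂X = 10X^4

∂Y/∂X = 10X^4 > 0 (assuming positive values)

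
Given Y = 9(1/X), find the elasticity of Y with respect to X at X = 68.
Elasticity = -1

Elasticity = (dY/dX) · (X/Y)

dY/dX = -9/X²
At X = 68: dY/dX = -9/4624, Y = 9/68

Elasticity = (-9/4624) · (68 / (9/68)) = -1

Interpretation: for a small percentage change in X, the percentage change in Y is approximately -1.00 times as large.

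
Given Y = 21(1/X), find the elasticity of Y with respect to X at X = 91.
Elasticity = -1

Elasticity = (dY/dX) · (X/Y)

dY/dX = -21/X²
At X = 91: dY/dX = -3/1183, Y = 3/13

Elasticity = (-3/1183) · (91 / (3/13)) = -1

Interpretation: for a small percentage change in X, the percentage change in Y is approximately -1.00 times as large.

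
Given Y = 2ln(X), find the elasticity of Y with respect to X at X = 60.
Elasticity = 1/ln(60) ≈ 0.2442

Elasticity = (dY/dX) · (X/Y)

dY/dX = 2/X
At X = 60: dY/dX = 1/30, Y = 2·ln(60)

Elasticity = (1/30) · (60 / (2·ln(60))) = 1/ln(60) ≈ 0.2442

Interpretation: for a small percentage change in X, the percentage change in Y is approximately 0.24 times as large.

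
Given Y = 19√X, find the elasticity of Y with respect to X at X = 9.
Elasticity = 1/2

Elasticity = (dY/dX) · (X/Y)

dY/dX = 19/(2·√X)
At X = 9: dY/dX = 19/6, Y = 57

Elasticity = (19/6) · (9 / 57) = 1/2

Interpretation: for a small percentage change in X, the percentage change in Y is approximately 0.50 times as large.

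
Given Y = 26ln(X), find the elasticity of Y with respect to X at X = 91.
Elasticity = 1/ln(91) ≈ 0.2217

Elasticity = (dY/dX) · (X/Y)

dY/dX = 26/X
At X = 91: dY/dX = 2/7, Y = 26·ln(91)

Elasticity = (2/7) · (91 / (26·ln(91))) = 1/ln(91) ≈ 0.2217

Interpretation: for a small percentage change in X, the percentage change in Y is approximately 0.22 times as large.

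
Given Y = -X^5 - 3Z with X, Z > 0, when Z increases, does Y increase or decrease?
Y decreases

Taking the partial derivative:
∂Y/∂Z = -3

∂Y/∂Z = -3 < 0 (assuming positive values)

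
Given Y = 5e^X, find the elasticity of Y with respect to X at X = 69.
Elasticity = 69

Elasticity = (dY/dX) · (X/Y)

dY/dX = 5·e^X
At X = 69: dY/dX = 5·e^69, Y = 5·e^69

Elasticity = (5·e^69) · (69 / (5·e^69)) = 69

Interpretation: for a small percentage change in X, the percentage change in Y is approximately 69.00 times as large.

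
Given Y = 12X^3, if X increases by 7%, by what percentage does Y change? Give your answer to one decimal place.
22.5%

For Y = 12X^3:
If X → X(1 + 0.07)
Then Y → Y · (1 + 0.07)^3
     ≈ Y · 1.2250

Percentage change = ((1 + 0.07)^3 − 1) × 100% ≈ 22.5%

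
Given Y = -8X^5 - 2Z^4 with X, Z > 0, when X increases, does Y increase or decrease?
Y decreases

Taking the partial derivative:
∂Y/∂X = -40X^4

∂Y/∂X = -40X^4 < 0 (assuming positive values)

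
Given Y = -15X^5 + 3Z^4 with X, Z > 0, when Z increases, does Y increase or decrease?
Y increases

Taking the partial derivative:
∂Y/∂Z = 12Z^3

∂Y/∂Z = 12Z^3 > 0 (assuming positive values)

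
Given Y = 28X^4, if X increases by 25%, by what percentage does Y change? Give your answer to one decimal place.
144.1%

For Y = 28X^4:
If X → X(1 + 0.25)
Then Y → Y · (1 + 0.25)^4
     ≈ Y · 2.4414

Percentage change = ((1 + 0.25)^4 − 1) × 100% ≈ 144.1%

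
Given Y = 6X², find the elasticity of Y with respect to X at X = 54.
Elasticity = 2

Elasticity = (dY/dX) · (X/Y)

dY/dX = 12·X
At X = 54: dY/dX = 648, Y = 17496

Elasticity = 648 · (54 / 17496) = 2

Interpretation: for a small percentage change in X, the percentage change in Y is approximately 2.00 times as large.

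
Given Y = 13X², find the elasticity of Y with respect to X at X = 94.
Elasticity = 2

Elasticity = (dY/dX) · (X/Y)

dY/dX = 26·X
At X = 94: dY/dX = 2444, Y = 114868

Elasticity = 2444 · (94 / 114868) = 2

Interpretation: for a small percentage change in X, the percentage change in Y is approximately 2.00 times as large.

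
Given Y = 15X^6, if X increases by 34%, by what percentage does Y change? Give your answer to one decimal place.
478.9%

For Y = 15X^6:
If X → X(1 + 0.34)
Then Y → Y · (1 + 0.34)^6
     ≈ Y · 5.7893

Percentage change = ((1 + 0.34)^6 − 1) × 100% ≈ 478.9%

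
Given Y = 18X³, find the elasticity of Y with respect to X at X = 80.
Elasticity = 3

Elasticity = (dY/dX) · (X/Y)

dY/dX = 54·X²
At X = 80: dY/dX = 345600, Y = 9216000

Elasticity = 345600 · (80 / 9216000) = 3

Interpretation: for a small percentage change in X, the percentage change in Y is approximately 3.00 times as large.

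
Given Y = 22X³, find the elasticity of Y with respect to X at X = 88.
Elasticity = 3

Elasticity = (dY/dX) · (X/Y)

dY/dX = 66·X²
At X = 88: dY/dX = 511104, Y = 14992384

Elasticity = 511104 · (88 / 14992384) = 3

Interpretation: for a small percentage change in X, the percentage change in Y is approximately 3.00 times as large.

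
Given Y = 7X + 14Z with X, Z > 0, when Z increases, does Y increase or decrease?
Y increases

Taking the partial derivative:
∂Y/∂Z = 14

∂Y/∂Z = 14 > 0 (assuming positive values)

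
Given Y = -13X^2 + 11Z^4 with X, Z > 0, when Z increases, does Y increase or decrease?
Y increases

Taking the partial derivative:
∂Y/∂Z = 44Z^3

∂Y/∂Z = 44Z^3 > 0 (assuming positive values)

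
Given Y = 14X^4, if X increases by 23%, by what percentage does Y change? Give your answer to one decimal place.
128.9%

For Y = 14X^4:
If X → X(1 + 0.23)
Then Y → Y · (1 + 0.23)^4
     ≈ Y · 2.2889

Percentage change = ((1 + 0.23)^4 − 1) × 100% ≈ 128.9%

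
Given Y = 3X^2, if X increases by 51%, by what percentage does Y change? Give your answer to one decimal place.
128.0%

For Y = 3X^2:
If X → X(1 + 0.51)
Then Y → Y · (1 + 0.51)^2
     = Y · 2.2801

Percentage change = ((1 + 0.51)^2 − 1) × 100% ≈ 128.0%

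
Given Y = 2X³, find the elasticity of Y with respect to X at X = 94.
Elasticity = 3

Elasticity = (dY/dX) · (X/Y)

dY/dX = 6·X²
At X = 94: dY/dX = 53016, Y = 1661168

Elasticity = 53016 · (94 / 1661168) = 3

Interpretation: for a small percentage change in X, the percentage change in Y is approximately 3.00 times as large.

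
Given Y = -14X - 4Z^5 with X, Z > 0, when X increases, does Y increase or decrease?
Y decreases

Taking the partial derivative:
∂Y/∂X = -14

∂Y/∂X = -14 < 0 (assuming positive values)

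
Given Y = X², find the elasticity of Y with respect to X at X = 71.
Elasticity = 2

Elasticity = (dY/dX) · (X/Y)

dY/dX = 2·X
At X = 71: dY/dX = 142, Y = 5041

Elasticity = 142 · (71 / 5041) = 2

Interpretation: for a small percentage change in X, the percentage change in Y is approximately 2.00 times as large.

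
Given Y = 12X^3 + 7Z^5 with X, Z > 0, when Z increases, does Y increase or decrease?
Y increases

Taking the partial derivative:
∂Y/∂Z = 35Z^4

∂Y/∂Z = 35Z^4 > 0 (assuming positive values)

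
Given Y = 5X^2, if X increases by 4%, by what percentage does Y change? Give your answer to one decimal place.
8.2%

For Y = 5X^2:
If X → X(1 + 0.04)
Then Y → Y · (1 + 0.04)^2
     = Y · 1.0816

Percentage change = ((1 + 0.04)^2 − 1) × 100% ≈ 8.2%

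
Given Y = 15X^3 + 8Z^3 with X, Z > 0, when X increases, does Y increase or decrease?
Y increases

Taking the partial derivative:
∂Y/∂X = 45X^2

∂Y/∂X = 45X^2 > 0 (assuming positive values)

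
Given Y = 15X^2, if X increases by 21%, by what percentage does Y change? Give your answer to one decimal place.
46.4%

For Y = 15X^2:
If X → X(1 + 0.21)
Then Y → Y · (1 + 0.21)^2
     = Y · 1.4641

Percentage change = ((1 + 0.21)^2 − 1) × 100% ≈ 46.4%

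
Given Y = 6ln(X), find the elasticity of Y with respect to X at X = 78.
Elasticity = 1/ln(78) ≈ 0.2295

Elasticity = (dY/dX) · (X/Y)

dY/dX = 6/X
At X = 78: dY/dX = 1/13, Y = 6·ln(78)

Elasticity = (1/13) · (78 / (6·ln(78))) = 1/ln(78) ≈ 0.2295

Interpretation: for a small percentage change in X, the percentage change in Y is approximately 0.23 times as large.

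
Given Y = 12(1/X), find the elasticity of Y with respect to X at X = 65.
Elasticity = -1

Elasticity = (dY/dX) · (X/Y)

dY/dX = -12/X²
At X = 65: dY/dX = -12/4225, Y = 12/65

Elasticity = (-12/4225) · (65 / (12/65)) = -1

Interpretation: for a small percentage change in X, the percentage change in Y is approximately -1.00 times as large.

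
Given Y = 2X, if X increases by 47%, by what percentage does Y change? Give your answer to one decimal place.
47.0%

For Y = 2X:
If X → X(1 + 0.47)
Then Y → Y · (1 + 0.47)^1
     = Y · 1.4700

Percentage change = ((1 + 0.47)^1 − 1) × 100% = 47.0%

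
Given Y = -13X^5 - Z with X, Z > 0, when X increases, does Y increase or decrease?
Y decreases

Taking the partial derivative:
∂Y/∂X = -65X^4

∂Y/∂X = -65X^4 < 0 (assuming positive values)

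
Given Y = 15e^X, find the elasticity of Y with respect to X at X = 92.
Elasticity = 92

Elasticity = (dY/dX) · (X/Y)

dY/dX = 15·e^X
At X = 92: dY/dX = 15·e^92, Y = 15·e^92

Elasticity = (15·e^92) · (92 / (15·e^92)) = 92

Interpretation: for a small percentage change in X, the percentage change in Y is approximately 92.00 times as large.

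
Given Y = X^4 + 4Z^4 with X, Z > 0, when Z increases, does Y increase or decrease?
Y increases

Taking the partial derivative:
∂Y/∂Z = 16Z^3

∂Y/∂Z = 16Z^3 > 0 (assuming positive values)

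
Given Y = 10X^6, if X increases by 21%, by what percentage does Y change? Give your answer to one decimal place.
213.8%

For Y = 10X^6:
If X → X(1 + 0.21)
Then Y → Y · (1 + 0.21)^6
     ≈ Y · 3.1384

Percentage change = ((1 + 0.21)^6 − 1) × 100% ≈ 213.8%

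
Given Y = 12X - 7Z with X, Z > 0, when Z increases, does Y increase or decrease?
Y decreases

Taking the partial derivative:
∂Y/∂Z = -7

∂Y/∂Z = -7 < 0 (assuming positive values)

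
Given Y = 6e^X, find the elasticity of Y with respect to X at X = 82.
Elasticity = 82

Elasticity = (dY/dX) · (X/Y)

dY/dX = 6·e^X
At X = 82: dY/dX = 6·e^82, Y = 6·e^82

Elasticity = (6·e^82) · (82 / (6·e^82)) = 82

Interpretation: for a small percentage change in X, the percentage change in Y is approximately 82.00 times as large.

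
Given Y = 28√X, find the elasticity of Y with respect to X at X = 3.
Elasticity = 1/2

Elasticity = (dY/dX) · (X/Y)

dY/dX = 14/√X
At X = 3: dY/dX = 14·√3/3, Y = 28·√3

Elasticity = (14·√3/3) · (3 / (28·√3)) = 1/2

Interpretation: for a small percentage change in X, the percentage change in Y is approximately 0.50 times as large.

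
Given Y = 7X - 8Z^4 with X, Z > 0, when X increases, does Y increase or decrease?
Y increases

Taking the partial derivative:
∂Y/∂X = 7

∂Y/∂X = 7 > 0 (assuming positive values)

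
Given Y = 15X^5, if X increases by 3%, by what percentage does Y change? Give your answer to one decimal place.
15.9%

For Y = 15X^5:
If X → X(1 + 0.03)
Then Y → Y · (1 + 0.03)^5
     ≈ Y · 1.1593

Percentage change = ((1 + 0.03)^5 − 1) × 100% ≈ 15.9%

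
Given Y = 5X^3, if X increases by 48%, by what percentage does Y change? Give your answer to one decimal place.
224.2%

For Y = 5X^3:
If X → X(1 + 0.48)
Then Y → Y · (1 + 0.48)^3
     ≈ Y · 3.2418

Percentage change = ((1 + 0.48)^3 − 1) × 100% ≈ 224.2%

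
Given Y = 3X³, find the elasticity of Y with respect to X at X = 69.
Elasticity = 3

Elasticity = (dY/dX) · (X/Y)

dY/dX = 9·X²
At X = 69: dY/dX = 42849, Y = 985527

Elasticity = 42849 · (69 / 985527) = 3

Interpretation: for a small percentage change in X, the percentage change in Y is approximately 3.00 times as large.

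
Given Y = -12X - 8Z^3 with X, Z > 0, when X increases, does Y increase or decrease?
Y decreases

Taking the partial derivative:
∂Y/∂X = -12

∂Y/∂X = -12 < 0 (assuming positive values)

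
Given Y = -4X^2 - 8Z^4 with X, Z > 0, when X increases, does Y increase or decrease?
Y decreases

Taking the partial derivative:
∂Y/∂X = -8X

∂Y/∂X = -8X < 0 (assuming positive values)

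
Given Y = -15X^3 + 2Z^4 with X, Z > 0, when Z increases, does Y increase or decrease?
Y increases

Taking the partial derivative:
∂Y/∂Z = 8Z^3

∂Y/∂Z = 8Z^3 > 0 (assuming positive values)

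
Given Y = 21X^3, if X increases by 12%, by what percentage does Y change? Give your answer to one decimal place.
40.5%

For Y = 21X^3:
If X → X(1 + 0.12)
Then Y → Y · (1 + 0.12)^3
     ≈ Y · 1.4049

Percentage change = ((1 + 0.12)^3 − 1) × 100% ≈ 40.5%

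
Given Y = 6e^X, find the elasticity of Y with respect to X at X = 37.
Elasticity = 37

Elasticity = (dY/dX) · (X/Y)

dY/dX = 6·e^X
At X = 37: dY/dX = 6·e^37, Y = 6·e^37

Elasticity = (6·e^37) · (37 / (6·e^37)) = 37

Interpretation: for a small percentage change in X, the percentage change in Y is approximately 37.00 times as large.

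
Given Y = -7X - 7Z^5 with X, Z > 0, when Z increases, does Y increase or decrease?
Y decreases

Taking the partial derivative:
∂Y/∂Z = -35Z^4

∂Y/∂Z = -35Z^4 < 0 (assuming positive values)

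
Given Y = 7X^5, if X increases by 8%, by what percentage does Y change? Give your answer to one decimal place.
46.9%

For Y = 7X^5:
If X → X(1 + 0.08)
Then Y → Y · (1 + 0.08)^5
     ≈ Y · 1.4693

Percentage change = ((1 + 0.08)^5 − 1) × 100% ≈ 46.9%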